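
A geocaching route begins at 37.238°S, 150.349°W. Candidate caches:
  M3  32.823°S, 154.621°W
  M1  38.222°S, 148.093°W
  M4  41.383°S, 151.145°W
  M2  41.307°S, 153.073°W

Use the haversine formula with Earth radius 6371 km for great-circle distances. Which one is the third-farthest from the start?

Distance to each, sorted:
M3: 626.2 km
M2: 509.5 km
M4: 466.0 km
M1: 226.6 km
The third-farthest is M4 at 466.0 km.

M4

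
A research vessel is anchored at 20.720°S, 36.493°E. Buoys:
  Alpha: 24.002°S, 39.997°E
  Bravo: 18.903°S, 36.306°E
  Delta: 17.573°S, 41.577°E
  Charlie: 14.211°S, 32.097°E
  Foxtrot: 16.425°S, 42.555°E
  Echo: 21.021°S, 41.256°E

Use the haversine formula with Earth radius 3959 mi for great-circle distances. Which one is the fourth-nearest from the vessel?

Delta

Distances from the vessel (20.720°S, 36.493°E):
Bravo: 126.1 mi
Echo: 308.2 mi
Alpha: 318.7 mi
Delta: 396.7 mi
Foxtrot: 495.6 mi
Charlie: 534.9 mi
The fourth-nearest is Delta at 396.7 mi.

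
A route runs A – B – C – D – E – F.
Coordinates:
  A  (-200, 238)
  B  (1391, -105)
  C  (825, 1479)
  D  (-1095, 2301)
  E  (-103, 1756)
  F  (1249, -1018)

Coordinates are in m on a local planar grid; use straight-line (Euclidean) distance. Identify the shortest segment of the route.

Leg distances:
A→B: 1627.6 m
B→C: 1682.1 m
C→D: 2088.6 m
D→E: 1131.9 m
E→F: 3085.9 m
The shortest leg is D–E at 1131.9 m.

D–E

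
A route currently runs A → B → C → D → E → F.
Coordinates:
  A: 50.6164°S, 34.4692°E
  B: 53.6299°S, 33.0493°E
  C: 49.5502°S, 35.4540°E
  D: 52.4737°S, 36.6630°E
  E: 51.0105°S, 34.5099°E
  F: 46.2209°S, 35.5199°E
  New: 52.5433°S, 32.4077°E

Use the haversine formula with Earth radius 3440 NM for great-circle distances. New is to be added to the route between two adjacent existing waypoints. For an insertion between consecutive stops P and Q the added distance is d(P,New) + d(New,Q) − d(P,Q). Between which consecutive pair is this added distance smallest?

between A and B

Added distance for inserting New between each consecutive pair:
A–B: 19.8 NM
B–C: 21.7 NM
C–D: 187.5 NM
D–E: 157.4 NM
E–F: 228.9 NM
Smallest added distance is 19.8 NM, inserting between A and B.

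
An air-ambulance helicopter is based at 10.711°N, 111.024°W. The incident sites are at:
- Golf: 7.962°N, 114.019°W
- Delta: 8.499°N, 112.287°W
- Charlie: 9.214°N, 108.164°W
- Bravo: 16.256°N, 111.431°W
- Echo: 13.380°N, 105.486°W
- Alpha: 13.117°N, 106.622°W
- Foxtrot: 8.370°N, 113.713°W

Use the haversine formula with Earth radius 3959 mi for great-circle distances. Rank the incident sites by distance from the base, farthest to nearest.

Echo, Bravo, Alpha, Golf, Foxtrot, Charlie, Delta

Distance from the base at 10.711°N, 111.024°W to each:
Echo 13.380°N, 105.486°W: 417.2 mi
Bravo 16.256°N, 111.431°W: 384.1 mi
Alpha 13.117°N, 106.622°W: 340.9 mi
Golf 7.962°N, 114.019°W: 278.9 mi
Foxtrot 8.370°N, 113.713°W: 244.4 mi
Charlie 9.214°N, 108.164°W: 220.4 mi
Delta 8.499°N, 112.287°W: 175.4 mi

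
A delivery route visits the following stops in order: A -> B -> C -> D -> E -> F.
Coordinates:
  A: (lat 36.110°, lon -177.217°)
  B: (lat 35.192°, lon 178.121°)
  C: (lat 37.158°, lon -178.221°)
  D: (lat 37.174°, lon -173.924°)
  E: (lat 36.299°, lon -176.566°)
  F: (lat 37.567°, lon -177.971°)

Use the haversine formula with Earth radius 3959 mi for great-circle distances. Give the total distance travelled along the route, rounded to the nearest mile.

1026 mi

Leg distances:
A→B: 269.3 mi  (cumulative 269.3 mi)
B→C: 245.1 mi  (cumulative 514.4 mi)
C→D: 236.6 mi  (cumulative 751.0 mi)
D→E: 158.3 mi  (cumulative 909.3 mi)
E→F: 117.0 mi  (cumulative 1026.3 mi)
Total route length ≈ 1026 mi.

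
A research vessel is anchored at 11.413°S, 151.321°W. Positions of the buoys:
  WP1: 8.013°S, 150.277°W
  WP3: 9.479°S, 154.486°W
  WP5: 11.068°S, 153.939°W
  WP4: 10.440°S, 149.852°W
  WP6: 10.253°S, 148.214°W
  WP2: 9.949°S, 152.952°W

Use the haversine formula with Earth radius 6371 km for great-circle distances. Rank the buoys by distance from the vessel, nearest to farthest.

Distance from the vessel at 11.413°S, 151.321°W to each:
WP4 10.440°S, 149.852°W: 193.5 km
WP2 9.949°S, 152.952°W: 241.4 km
WP5 11.068°S, 153.939°W: 288.1 km
WP6 10.253°S, 148.214°W: 363.0 km
WP1 8.013°S, 150.277°W: 395.0 km
WP3 9.479°S, 154.486°W: 407.5 km

WP4, WP2, WP5, WP6, WP1, WP3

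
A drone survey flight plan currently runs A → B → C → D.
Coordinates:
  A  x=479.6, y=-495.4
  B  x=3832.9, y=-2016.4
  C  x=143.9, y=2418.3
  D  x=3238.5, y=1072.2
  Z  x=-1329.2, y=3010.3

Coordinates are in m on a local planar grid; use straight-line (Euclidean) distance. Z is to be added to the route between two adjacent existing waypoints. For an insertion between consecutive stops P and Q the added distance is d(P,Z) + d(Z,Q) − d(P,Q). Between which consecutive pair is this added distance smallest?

Added distance for inserting Z between each consecutive pair:
A–B: 7467.9 m
B–C: 3024.3 m
C–D: 3174.8 m
Smallest added distance is 3024.3 m, inserting between B and C.

between B and C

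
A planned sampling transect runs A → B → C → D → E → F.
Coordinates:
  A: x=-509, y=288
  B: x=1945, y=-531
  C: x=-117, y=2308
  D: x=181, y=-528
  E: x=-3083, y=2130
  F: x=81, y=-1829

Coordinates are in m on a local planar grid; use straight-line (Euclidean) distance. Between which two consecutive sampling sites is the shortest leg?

A–B

Leg distances:
A→B: 2587.1 m
B→C: 3508.8 m
C→D: 2851.6 m
D→E: 4209.4 m
E→F: 5068.0 m
The shortest leg is A–B at 2587.1 m.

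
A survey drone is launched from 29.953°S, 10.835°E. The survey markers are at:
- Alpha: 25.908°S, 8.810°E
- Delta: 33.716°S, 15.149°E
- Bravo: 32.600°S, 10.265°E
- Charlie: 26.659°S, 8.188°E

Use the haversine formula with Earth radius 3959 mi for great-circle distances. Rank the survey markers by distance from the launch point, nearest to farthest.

Distances from the launch point:
Bravo 32.600°S, 10.265°E: 186.0 mi
Charlie 26.659°S, 8.188°E: 278.8 mi
Alpha 25.908°S, 8.810°E: 305.6 mi
Delta 33.716°S, 15.149°E: 362.9 mi

Bravo, Charlie, Alpha, Delta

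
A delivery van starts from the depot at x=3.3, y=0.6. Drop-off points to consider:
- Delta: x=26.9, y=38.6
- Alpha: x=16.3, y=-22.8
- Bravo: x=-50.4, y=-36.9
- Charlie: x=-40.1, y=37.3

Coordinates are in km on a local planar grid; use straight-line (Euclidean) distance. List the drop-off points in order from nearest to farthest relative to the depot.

Distances from the depot:
Alpha x=16.3, y=-22.8: 26.8 km
Delta x=26.9, y=38.6: 44.7 km
Charlie x=-40.1, y=37.3: 56.8 km
Bravo x=-50.4, y=-36.9: 65.5 km

Alpha, Delta, Charlie, Bravo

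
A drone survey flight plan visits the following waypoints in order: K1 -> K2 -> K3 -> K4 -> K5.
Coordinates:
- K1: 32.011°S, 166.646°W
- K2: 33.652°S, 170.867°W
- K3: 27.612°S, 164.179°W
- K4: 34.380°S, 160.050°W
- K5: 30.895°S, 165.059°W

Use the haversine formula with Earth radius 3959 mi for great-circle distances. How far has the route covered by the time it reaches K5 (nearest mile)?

Leg distances:
K1→K2: 270.0 mi  (cumulative 270.0 mi)
K2→K3: 576.2 mi  (cumulative 846.2 mi)
K3→K4: 527.6 mi  (cumulative 1373.7 mi)
K4→K5: 378.0 mi  (cumulative 1751.7 mi)
Cumulative distance at K5 ≈ 1752 mi.

1752 mi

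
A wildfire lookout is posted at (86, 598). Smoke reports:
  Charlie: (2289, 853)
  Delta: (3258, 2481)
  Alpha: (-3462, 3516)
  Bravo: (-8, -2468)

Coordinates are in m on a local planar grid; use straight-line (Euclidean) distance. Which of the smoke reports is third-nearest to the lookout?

Delta

Distances from the lookout ((86, 598)):
Charlie: 2217.7 m
Bravo: 3067.4 m
Delta: 3688.8 m
Alpha: 4593.8 m
The third-nearest is Delta at 3688.8 m.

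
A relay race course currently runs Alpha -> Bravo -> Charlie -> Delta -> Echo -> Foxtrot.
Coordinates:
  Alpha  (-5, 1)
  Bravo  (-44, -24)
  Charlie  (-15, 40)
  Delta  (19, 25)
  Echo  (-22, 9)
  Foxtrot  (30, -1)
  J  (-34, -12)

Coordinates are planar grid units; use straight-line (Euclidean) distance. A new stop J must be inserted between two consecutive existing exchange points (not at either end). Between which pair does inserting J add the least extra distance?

Added distance for inserting J between each consecutive pair:
Alpha–Bravo: 1.1
Bravo–Charlie: 0.7
Charlie–Delta: 82.8
Delta–Echo: 44.8
Echo–Foxtrot: 36.2
Smallest added distance is 0.7, inserting between Bravo and Charlie.

between Bravo and Charlie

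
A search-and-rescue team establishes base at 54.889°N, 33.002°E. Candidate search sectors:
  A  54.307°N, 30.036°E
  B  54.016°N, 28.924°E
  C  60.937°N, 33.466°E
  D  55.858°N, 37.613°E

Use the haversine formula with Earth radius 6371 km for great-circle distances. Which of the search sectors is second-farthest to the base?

Distances from the base (54.889°N, 33.002°E):
C: 673.1 km
D: 310.6 km
B: 280.9 km
A: 201.7 km
The second-farthest is D at 310.6 km.

D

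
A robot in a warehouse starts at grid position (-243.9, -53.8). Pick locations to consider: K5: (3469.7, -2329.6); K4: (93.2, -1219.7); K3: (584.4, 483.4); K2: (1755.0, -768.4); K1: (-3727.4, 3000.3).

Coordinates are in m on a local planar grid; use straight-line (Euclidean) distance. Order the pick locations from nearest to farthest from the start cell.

Distance from the start cell at (-243.9, -53.8) to each:
K3 (584.4, 483.4): 987.3 m
K4 (93.2, -1219.7): 1213.7 m
K2 (1755.0, -768.4): 2122.8 m
K5 (3469.7, -2329.6): 4355.5 m
K1 (-3727.4, 3000.3): 4632.7 m

K3, K4, K2, K5, K1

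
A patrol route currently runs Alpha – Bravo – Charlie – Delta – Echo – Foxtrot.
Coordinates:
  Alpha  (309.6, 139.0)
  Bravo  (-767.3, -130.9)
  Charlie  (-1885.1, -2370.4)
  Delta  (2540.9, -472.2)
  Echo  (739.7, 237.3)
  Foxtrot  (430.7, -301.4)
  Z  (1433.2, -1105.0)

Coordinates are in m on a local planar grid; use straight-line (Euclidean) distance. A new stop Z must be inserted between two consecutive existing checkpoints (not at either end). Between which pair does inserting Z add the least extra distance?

Added distance for inserting Z between each consecutive pair:
Alpha–Bravo: 2972.6 m
Bravo–Charlie: 3454.9 m
Charlie–Delta: 11.2 m
Delta–Echo: 850.7 m
Echo–Foxtrot: 2174.7 m
Smallest added distance is 11.2 m, inserting between Charlie and Delta.

between Charlie and Delta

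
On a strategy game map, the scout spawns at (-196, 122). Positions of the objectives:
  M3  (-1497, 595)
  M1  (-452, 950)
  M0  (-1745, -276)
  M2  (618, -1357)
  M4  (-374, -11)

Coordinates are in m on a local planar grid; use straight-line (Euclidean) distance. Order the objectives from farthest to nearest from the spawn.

M2, M0, M3, M1, M4

Distance from the spawn at (-196, 122) to each:
M2 (618, -1357): 1688.2 m
M0 (-1745, -276): 1599.3 m
M3 (-1497, 595): 1384.3 m
M1 (-452, 950): 866.7 m
M4 (-374, -11): 222.2 m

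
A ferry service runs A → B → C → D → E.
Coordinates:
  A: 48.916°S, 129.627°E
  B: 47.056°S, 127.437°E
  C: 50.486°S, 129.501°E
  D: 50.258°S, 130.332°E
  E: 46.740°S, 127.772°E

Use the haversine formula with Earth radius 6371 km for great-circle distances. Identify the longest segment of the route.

Leg distances:
A→B: 263.3 km
B→C: 410.3 km
C→D: 64.2 km
D→E: 434.2 km
The longest leg is D–E at 434.2 km.

D–E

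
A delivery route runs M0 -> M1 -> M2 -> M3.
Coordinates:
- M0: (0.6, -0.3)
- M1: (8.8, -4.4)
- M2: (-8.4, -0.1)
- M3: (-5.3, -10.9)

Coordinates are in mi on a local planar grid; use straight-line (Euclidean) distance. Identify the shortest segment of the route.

Leg distances:
M0→M1: 9.2 mi
M1→M2: 17.7 mi
M2→M3: 11.2 mi
The shortest leg is M0–M1 at 9.2 mi.

M0–M1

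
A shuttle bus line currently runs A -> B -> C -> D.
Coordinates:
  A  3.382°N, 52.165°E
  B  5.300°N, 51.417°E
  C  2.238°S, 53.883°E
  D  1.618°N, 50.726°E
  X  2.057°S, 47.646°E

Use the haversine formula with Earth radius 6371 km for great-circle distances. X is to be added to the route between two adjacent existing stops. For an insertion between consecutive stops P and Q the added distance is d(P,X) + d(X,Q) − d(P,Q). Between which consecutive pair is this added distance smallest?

Added distance for inserting X between each consecutive pair:
A–B: 1476.4 km
B–C: 730.6 km
C–D: 672.4 km
Smallest added distance is 672.4 km, inserting between C and D.

between C and D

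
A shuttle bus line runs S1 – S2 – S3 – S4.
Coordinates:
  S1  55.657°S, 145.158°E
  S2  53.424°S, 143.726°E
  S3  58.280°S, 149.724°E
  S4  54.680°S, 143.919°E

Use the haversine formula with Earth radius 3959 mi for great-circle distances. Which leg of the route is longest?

Leg distances:
S1→S2: 164.6 mi
S2→S3: 408.0 mi
S3→S4: 332.8 mi
The longest leg is S2–S3 at 408.0 mi.

S2–S3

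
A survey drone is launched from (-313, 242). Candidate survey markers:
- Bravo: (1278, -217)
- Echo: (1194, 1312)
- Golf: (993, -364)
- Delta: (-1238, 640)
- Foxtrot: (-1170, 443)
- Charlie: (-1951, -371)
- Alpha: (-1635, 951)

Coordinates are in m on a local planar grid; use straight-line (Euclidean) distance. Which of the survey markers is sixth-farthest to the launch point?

Delta

Distance to each, sorted:
Echo: 1848.2 m
Charlie: 1748.9 m
Bravo: 1655.9 m
Alpha: 1500.1 m
Golf: 1439.7 m
Delta: 1007.0 m
Foxtrot: 880.3 m
The sixth-farthest is Delta at 1007.0 m.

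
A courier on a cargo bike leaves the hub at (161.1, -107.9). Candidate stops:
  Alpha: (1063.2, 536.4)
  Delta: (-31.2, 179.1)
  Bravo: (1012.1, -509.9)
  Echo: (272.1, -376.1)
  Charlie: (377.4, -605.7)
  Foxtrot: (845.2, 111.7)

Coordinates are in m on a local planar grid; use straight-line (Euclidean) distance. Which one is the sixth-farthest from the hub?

Distance to each, sorted:
Alpha: 1108.6 m
Bravo: 941.2 m
Foxtrot: 718.5 m
Charlie: 542.8 m
Delta: 345.5 m
Echo: 290.3 m
The sixth-farthest is Echo at 290.3 m.

Echo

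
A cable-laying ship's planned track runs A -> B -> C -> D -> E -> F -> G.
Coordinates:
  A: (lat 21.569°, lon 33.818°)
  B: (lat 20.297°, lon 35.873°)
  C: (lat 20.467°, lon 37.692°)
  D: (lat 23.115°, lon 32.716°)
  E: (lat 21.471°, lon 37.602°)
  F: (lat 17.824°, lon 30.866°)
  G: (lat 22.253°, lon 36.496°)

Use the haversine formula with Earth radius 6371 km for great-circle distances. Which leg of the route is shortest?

Leg distances:
A→B: 256.0 km
B→C: 190.5 km
C→D: 592.1 km
D→E: 534.9 km
E→F: 813.5 km
F→G: 766.9 km
The shortest leg is B–C at 190.5 km.

B–C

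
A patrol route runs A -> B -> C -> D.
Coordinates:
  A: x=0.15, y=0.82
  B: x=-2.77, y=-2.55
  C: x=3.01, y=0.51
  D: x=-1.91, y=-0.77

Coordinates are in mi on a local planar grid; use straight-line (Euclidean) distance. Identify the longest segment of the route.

Leg distances:
A→B: 4.5 mi
B→C: 6.5 mi
C→D: 5.1 mi
The longest leg is B–C at 6.5 mi.

B–C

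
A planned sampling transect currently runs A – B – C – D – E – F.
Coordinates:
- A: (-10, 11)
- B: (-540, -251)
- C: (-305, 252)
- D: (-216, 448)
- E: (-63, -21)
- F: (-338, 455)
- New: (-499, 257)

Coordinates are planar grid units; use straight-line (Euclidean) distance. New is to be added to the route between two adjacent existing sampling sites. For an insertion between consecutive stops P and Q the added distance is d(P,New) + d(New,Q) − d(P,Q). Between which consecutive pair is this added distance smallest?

between B and C

Added distance for inserting New between each consecutive pair:
A–B: 465.8
B–C: 148.5
C–D: 320.2
D–E: 365.2
E–F: 222.6
Smallest added distance is 148.5, inserting between B and C.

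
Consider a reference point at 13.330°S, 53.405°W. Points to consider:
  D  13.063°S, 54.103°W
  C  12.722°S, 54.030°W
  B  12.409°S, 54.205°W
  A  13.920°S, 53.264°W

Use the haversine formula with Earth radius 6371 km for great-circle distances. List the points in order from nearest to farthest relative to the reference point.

A, D, C, B

Computing each great-circle distance from 13.330°S, 53.405°W:
A 13.920°S, 53.264°W: 67.4 km
D 13.063°S, 54.103°W: 81.2 km
C 12.722°S, 54.030°W: 95.7 km
B 12.409°S, 54.205°W: 134.2 km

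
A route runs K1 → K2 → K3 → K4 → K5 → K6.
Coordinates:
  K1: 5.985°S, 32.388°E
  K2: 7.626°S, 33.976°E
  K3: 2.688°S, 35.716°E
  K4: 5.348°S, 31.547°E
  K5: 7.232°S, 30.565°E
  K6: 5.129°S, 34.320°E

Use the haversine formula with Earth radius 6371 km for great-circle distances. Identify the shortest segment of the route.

K4–K5

Leg distances:
K1→K2: 253.1 km
K2→K3: 581.9 km
K3→K4: 548.9 km
K4→K5: 235.9 km
K5→K6: 476.4 km
The shortest leg is K4–K5 at 235.9 km.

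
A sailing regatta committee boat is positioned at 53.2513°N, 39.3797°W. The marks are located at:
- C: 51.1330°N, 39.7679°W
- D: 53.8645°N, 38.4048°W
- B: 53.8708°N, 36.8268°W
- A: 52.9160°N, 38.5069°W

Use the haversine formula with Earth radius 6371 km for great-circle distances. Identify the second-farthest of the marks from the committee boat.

B

Distances from the committee boat (53.2513°N, 39.3797°W):
C: 237.0 km
B: 182.1 km
D: 93.8 km
A: 69.2 km
The second-farthest is B at 182.1 km.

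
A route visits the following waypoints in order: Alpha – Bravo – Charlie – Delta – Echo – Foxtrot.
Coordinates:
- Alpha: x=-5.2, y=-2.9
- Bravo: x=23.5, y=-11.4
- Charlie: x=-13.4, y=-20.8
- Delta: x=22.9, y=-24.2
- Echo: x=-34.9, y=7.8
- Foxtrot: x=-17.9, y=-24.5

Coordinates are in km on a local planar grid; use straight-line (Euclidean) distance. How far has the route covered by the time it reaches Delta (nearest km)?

104 km

Leg distances:
Alpha→Bravo: 29.9 km  (cumulative 29.9 km)
Bravo→Charlie: 38.1 km  (cumulative 68.0 km)
Charlie→Delta: 36.5 km  (cumulative 104.5 km)
Cumulative distance at Delta ≈ 104 km.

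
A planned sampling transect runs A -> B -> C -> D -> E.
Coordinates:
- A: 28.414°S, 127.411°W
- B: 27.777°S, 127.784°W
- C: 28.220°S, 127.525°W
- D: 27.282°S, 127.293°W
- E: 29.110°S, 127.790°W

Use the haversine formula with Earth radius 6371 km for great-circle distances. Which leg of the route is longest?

D–E

Leg distances:
A→B: 79.7 km
B→C: 55.4 km
C→D: 106.8 km
D→E: 209.0 km
The longest leg is D–E at 209.0 km.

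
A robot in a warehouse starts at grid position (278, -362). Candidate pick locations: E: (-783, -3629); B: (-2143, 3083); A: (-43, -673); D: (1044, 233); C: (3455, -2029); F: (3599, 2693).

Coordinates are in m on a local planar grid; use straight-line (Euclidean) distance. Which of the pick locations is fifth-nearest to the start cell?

Distance to each, sorted:
A: 446.9 m
D: 969.9 m
E: 3435.0 m
C: 3587.8 m
B: 4210.6 m
F: 4512.4 m
The fifth-nearest is B at 4210.6 m.

B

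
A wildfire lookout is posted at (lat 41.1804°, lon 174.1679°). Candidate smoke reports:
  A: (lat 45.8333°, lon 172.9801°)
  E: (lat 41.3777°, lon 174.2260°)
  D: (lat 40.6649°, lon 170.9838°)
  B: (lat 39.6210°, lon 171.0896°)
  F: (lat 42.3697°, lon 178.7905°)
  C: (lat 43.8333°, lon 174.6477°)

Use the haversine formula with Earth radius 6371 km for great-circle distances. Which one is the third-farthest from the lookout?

B

Distance to each, sorted:
A: 526.2 km
F: 405.4 km
B: 313.0 km
C: 297.6 km
D: 273.6 km
E: 22.5 km
The third-farthest is B at 313.0 km.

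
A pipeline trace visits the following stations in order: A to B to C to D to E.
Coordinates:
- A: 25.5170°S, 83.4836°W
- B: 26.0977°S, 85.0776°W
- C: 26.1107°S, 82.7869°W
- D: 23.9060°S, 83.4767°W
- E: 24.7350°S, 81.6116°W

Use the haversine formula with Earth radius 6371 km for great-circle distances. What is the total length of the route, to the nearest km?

866 km

Leg distances:
A→B: 172.1 km  (cumulative 172.1 km)
B→C: 228.7 km  (cumulative 400.9 km)
C→D: 254.8 km  (cumulative 655.7 km)
D→E: 210.3 km  (cumulative 865.9 km)
Total route length ≈ 866 km.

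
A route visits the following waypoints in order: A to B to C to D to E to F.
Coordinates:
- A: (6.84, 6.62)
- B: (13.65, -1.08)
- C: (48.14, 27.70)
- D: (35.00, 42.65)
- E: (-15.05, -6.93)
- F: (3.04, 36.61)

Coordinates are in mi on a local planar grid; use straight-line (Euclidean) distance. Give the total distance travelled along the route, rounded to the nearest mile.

Leg distances:
A→B: 10.3 mi  (cumulative 10.3 mi)
B→C: 44.9 mi  (cumulative 55.2 mi)
C→D: 19.9 mi  (cumulative 75.1 mi)
D→E: 70.4 mi  (cumulative 145.6 mi)
E→F: 47.1 mi  (cumulative 192.7 mi)
Total route length ≈ 193 mi.

193 mi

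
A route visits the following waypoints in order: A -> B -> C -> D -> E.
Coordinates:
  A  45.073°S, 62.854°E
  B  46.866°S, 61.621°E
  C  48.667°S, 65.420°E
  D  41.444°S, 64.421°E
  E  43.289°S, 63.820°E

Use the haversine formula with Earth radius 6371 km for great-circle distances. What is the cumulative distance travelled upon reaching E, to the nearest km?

Leg distances:
A→B: 221.0 km  (cumulative 221.0 km)
B→C: 347.4 km  (cumulative 568.4 km)
C→D: 807.0 km  (cumulative 1375.3 km)
D→E: 211.0 km  (cumulative 1586.3 km)
Cumulative distance at E ≈ 1586 km.

1586 km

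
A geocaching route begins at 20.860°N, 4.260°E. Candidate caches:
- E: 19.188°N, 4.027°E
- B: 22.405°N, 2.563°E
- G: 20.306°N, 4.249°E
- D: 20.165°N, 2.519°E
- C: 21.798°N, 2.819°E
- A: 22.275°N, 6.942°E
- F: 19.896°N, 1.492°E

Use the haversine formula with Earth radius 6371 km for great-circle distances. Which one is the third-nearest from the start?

E

Distance to each, sorted:
G: 61.6 km
C: 182.1 km
E: 187.5 km
D: 197.1 km
B: 245.5 km
F: 307.8 km
A: 318.9 km
The third-nearest is E at 187.5 km.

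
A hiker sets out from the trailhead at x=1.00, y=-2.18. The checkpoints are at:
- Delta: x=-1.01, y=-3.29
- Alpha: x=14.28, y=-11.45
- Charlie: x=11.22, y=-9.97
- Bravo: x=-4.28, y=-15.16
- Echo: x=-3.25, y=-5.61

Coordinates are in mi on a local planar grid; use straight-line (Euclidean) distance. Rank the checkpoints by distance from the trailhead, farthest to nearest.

Alpha, Bravo, Charlie, Echo, Delta

Computing each straight-line distance from x=1.00, y=-2.18:
Alpha x=14.28, y=-11.45: 16.2 mi
Bravo x=-4.28, y=-15.16: 14.0 mi
Charlie x=11.22, y=-9.97: 12.9 mi
Echo x=-3.25, y=-5.61: 5.5 mi
Delta x=-1.01, y=-3.29: 2.3 mi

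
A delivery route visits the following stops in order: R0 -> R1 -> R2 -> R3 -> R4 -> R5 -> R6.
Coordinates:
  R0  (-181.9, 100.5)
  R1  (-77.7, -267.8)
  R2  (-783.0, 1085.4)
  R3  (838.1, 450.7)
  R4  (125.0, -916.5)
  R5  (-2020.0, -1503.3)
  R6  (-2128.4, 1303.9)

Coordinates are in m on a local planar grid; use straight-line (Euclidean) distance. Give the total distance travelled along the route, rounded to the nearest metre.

Leg distances:
R0→R1: 382.8 m  (cumulative 382.8 m)
R1→R2: 1526.0 m  (cumulative 1908.7 m)
R2→R3: 1740.9 m  (cumulative 3649.7 m)
R3→R4: 1542.0 m  (cumulative 5191.6 m)
R4→R5: 2223.8 m  (cumulative 7415.5 m)
R5→R6: 2809.3 m  (cumulative 10224.8 m)
Total route length ≈ 10225 m.

10225 m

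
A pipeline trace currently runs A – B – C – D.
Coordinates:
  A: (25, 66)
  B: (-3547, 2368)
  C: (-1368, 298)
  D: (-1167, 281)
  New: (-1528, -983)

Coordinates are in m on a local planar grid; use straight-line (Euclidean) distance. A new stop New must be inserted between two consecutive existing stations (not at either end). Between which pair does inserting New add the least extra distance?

between A and B

Added distance for inserting New between each consecutive pair:
A–B: 1536.8 m
B–C: 2197.7 m
C–D: 2403.8 m
Smallest added distance is 1536.8 m, inserting between A and B.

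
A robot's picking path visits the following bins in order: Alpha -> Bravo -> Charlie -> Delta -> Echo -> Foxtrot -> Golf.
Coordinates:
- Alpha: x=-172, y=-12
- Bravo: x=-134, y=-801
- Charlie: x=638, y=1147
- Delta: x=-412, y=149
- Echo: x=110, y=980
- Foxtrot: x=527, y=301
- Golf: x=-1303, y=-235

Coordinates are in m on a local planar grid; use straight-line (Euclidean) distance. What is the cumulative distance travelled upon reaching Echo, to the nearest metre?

5315 m

Leg distances:
Alpha→Bravo: 789.9 m  (cumulative 789.9 m)
Bravo→Charlie: 2095.4 m  (cumulative 2885.3 m)
Charlie→Delta: 1448.6 m  (cumulative 4333.9 m)
Delta→Echo: 981.3 m  (cumulative 5315.3 m)
Cumulative distance at Echo ≈ 5315 m.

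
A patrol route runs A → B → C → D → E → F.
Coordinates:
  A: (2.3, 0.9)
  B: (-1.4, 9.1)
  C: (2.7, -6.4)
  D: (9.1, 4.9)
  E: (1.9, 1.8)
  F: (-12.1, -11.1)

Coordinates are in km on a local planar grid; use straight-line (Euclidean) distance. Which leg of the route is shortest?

D–E

Leg distances:
A→B: 9.0 km
B→C: 16.0 km
C→D: 13.0 km
D→E: 7.8 km
E→F: 19.0 km
The shortest leg is D–E at 7.8 km.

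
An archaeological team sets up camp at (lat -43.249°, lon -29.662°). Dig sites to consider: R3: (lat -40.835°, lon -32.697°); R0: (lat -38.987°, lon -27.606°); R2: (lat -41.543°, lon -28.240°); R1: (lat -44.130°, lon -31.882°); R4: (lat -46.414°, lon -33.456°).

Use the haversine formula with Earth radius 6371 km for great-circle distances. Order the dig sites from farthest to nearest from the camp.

R0, R4, R3, R2, R1

Computing each great-circle distance from (lat -43.249°, lon -29.662°):
R0 (lat -38.987°, lon -27.606°): 504.2 km
R4 (lat -46.414°, lon -33.456°): 461.8 km
R3 (lat -40.835°, lon -32.697°): 367.2 km
R2 (lat -41.543°, lon -28.240°): 222.7 km
R1 (lat -44.130°, lon -31.882°): 203.6 km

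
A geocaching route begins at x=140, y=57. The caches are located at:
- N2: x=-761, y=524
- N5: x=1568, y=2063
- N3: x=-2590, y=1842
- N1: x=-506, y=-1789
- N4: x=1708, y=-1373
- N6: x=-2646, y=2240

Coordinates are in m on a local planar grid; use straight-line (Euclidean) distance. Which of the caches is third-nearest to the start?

Distances from the start (x=140, y=57):
N2: 1014.8 m
N1: 1955.8 m
N4: 2122.2 m
N5: 2462.4 m
N3: 3261.8 m
N6: 3539.4 m
The third-nearest is N4 at 2122.2 m.

N4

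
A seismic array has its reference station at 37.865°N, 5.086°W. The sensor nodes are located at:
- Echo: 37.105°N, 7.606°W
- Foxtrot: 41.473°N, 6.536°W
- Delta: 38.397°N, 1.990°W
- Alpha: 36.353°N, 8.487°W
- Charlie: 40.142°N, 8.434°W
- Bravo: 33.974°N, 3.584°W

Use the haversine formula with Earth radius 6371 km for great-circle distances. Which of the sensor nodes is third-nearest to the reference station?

Alpha

Distances from the reference station (37.865°N, 5.086°W):
Echo: 237.9 km
Delta: 277.2 km
Alpha: 345.3 km
Charlie: 384.4 km
Foxtrot: 419.9 km
Bravo: 453.3 km
The third-nearest is Alpha at 345.3 km.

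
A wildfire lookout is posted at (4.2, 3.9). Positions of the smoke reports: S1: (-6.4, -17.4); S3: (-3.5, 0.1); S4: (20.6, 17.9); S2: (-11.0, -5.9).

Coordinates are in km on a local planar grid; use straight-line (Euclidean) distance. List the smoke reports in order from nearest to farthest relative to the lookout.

Distance from the lookout at (4.2, 3.9) to each:
S3 (-3.5, 0.1): 8.6 km
S2 (-11.0, -5.9): 18.1 km
S4 (20.6, 17.9): 21.6 km
S1 (-6.4, -17.4): 23.8 km

S3, S2, S4, S1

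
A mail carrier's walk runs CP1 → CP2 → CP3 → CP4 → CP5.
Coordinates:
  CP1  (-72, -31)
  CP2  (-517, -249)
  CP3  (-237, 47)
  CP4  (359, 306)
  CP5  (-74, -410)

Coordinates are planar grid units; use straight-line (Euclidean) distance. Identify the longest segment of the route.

CP4–CP5

Leg distances:
CP1→CP2: 495.5
CP2→CP3: 407.5
CP3→CP4: 649.8
CP4→CP5: 836.7
The longest leg is CP4–CP5 at 836.7.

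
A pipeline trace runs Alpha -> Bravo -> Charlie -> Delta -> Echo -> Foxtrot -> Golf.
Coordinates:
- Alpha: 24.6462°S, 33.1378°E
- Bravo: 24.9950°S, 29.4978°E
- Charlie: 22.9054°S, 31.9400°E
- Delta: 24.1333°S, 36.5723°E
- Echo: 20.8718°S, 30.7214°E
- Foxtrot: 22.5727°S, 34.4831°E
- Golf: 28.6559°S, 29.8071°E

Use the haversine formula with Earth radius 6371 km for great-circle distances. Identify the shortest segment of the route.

Leg distances:
Alpha→Bravo: 369.4 km
Bravo→Charlie: 340.0 km
Charlie→Delta: 491.6 km
Delta→Echo: 701.9 km
Echo→Foxtrot: 432.1 km
Foxtrot→Golf: 822.8 km
The shortest leg is Bravo–Charlie at 340.0 km.

Bravo–Charlie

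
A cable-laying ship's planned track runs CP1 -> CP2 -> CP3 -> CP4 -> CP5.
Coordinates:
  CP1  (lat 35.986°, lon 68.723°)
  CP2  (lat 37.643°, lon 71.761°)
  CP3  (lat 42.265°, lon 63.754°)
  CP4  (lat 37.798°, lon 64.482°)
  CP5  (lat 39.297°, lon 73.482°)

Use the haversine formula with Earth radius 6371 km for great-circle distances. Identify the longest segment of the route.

Leg distances:
CP1→CP2: 327.2 km
CP2→CP3: 853.7 km
CP3→CP4: 500.6 km
CP4→CP5: 799.9 km
The longest leg is CP2–CP3 at 853.7 km.

CP2–CP3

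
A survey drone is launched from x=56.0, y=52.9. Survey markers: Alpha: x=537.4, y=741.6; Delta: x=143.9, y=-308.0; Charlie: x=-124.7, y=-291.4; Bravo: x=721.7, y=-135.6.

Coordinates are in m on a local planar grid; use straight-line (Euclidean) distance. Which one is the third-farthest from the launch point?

Charlie

Distances from the launch point (x=56.0, y=52.9):
Alpha: 840.3 m
Bravo: 691.9 m
Charlie: 388.8 m
Delta: 371.5 m
The third-farthest is Charlie at 388.8 m.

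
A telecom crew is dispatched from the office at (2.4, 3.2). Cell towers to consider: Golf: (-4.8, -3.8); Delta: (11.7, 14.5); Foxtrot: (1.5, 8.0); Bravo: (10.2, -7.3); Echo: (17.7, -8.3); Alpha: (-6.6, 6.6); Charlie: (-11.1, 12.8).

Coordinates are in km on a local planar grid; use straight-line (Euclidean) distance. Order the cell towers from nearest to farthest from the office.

Foxtrot, Alpha, Golf, Bravo, Delta, Charlie, Echo

Distance from the office at (2.4, 3.2) to each:
Foxtrot (1.5, 8.0): 4.9 km
Alpha (-6.6, 6.6): 9.6 km
Golf (-4.8, -3.8): 10.0 km
Bravo (10.2, -7.3): 13.1 km
Delta (11.7, 14.5): 14.6 km
Charlie (-11.1, 12.8): 16.6 km
Echo (17.7, -8.3): 19.1 km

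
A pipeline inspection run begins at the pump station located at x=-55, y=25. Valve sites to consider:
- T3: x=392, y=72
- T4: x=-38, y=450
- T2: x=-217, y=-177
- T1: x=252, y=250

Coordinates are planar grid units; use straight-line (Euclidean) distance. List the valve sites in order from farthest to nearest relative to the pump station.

T3, T4, T1, T2

Distance from the pump station at x=-55, y=25 to each:
T3 x=392, y=72: 449.5
T4 x=-38, y=450: 425.3
T1 x=252, y=250: 380.6
T2 x=-217, y=-177: 258.9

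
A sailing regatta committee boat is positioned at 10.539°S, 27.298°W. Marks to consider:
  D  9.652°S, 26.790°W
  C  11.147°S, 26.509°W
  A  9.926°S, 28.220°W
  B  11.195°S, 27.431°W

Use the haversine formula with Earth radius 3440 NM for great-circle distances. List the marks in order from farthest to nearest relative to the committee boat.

Distances from the committee boat:
A 9.926°S, 28.220°W: 65.7 NM
D 9.652°S, 26.790°W: 61.1 NM
C 11.147°S, 26.509°W: 59.1 NM
B 11.195°S, 27.431°W: 40.2 NM

A, D, C, B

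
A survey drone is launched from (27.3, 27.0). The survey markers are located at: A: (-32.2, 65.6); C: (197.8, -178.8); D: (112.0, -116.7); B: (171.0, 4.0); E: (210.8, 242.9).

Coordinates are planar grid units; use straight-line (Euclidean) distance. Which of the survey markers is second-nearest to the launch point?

Distance to each, sorted:
A: 70.9
B: 145.5
D: 166.8
C: 267.3
E: 283.3
The second-nearest is B at 145.5.

B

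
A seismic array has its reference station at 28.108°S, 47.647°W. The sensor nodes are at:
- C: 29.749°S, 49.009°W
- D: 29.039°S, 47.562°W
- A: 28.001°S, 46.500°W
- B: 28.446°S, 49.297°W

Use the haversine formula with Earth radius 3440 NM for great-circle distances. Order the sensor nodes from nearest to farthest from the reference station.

Computing each great-circle distance from 28.108°S, 47.647°W:
D 29.039°S, 47.562°W: 56.1 NM
A 28.001°S, 46.500°W: 61.1 NM
B 28.446°S, 49.297°W: 89.6 NM
C 29.749°S, 49.009°W: 121.8 NM

D, A, B, C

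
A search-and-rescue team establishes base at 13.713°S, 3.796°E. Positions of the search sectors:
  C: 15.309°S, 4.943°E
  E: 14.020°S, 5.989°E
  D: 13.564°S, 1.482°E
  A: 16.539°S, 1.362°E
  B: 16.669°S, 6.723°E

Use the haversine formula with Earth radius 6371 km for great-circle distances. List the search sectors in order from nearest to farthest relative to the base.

Computing each great-circle distance from 13.713°S, 3.796°E:
C 15.309°S, 4.943°E: 216.2 km
E 14.020°S, 5.989°E: 239.2 km
D 13.564°S, 1.482°E: 250.6 km
A 16.539°S, 1.362°E: 408.6 km
B 16.669°S, 6.723°E: 454.6 km

C, E, D, A, B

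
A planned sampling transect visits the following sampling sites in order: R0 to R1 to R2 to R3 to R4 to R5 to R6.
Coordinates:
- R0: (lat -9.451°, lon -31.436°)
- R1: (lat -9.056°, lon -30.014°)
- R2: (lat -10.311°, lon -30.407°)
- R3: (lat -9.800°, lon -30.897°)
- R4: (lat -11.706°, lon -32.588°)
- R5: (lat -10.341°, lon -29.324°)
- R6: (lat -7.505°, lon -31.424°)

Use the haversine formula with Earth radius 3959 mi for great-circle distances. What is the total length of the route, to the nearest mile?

Leg distances:
R0→R1: 100.7 mi  (cumulative 100.7 mi)
R1→R2: 90.8 mi  (cumulative 191.5 mi)
R2→R3: 48.6 mi  (cumulative 240.1 mi)
R3→R4: 174.7 mi  (cumulative 414.8 mi)
R4→R5: 240.6 mi  (cumulative 655.4 mi)
R5→R6: 242.8 mi  (cumulative 898.2 mi)
Total route length ≈ 898 mi.

898 mi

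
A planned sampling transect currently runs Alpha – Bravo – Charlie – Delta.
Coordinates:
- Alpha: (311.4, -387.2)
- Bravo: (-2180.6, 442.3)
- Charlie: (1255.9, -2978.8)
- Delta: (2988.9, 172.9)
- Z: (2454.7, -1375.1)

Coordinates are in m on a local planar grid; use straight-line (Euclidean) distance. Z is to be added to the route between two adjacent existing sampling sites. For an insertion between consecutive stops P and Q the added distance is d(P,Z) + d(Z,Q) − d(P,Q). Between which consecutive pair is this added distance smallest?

Added distance for inserting Z between each consecutive pair:
Alpha–Bravo: 4712.4 m
Bravo–Charlie: 2132.0 m
Charlie–Delta: 43.1 m
Smallest added distance is 43.1 m, inserting between Charlie and Delta.

between Charlie and Delta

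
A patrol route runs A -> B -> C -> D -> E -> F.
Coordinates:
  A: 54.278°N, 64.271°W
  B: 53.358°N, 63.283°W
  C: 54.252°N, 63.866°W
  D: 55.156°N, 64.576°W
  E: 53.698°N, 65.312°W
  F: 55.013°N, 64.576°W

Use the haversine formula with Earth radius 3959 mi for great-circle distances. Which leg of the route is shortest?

Leg distances:
A→B: 75.3 mi
B→C: 66.2 mi
C→D: 68.6 mi
D→E: 105.0 mi
E→F: 95.6 mi
The shortest leg is B–C at 66.2 mi.

B–C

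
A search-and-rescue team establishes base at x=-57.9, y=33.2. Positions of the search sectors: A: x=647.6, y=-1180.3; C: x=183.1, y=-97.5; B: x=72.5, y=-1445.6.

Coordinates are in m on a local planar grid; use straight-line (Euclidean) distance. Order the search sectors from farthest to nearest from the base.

Distances from the base:
B x=72.5, y=-1445.6: 1484.5 m
A x=647.6, y=-1180.3: 1403.7 m
C x=183.1, y=-97.5: 274.2 m

B, A, C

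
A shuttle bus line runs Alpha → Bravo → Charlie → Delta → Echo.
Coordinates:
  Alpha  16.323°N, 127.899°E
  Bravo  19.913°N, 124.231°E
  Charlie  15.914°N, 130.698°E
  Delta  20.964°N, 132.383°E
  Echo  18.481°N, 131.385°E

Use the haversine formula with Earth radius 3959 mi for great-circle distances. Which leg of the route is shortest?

Delta–Echo

Leg distances:
Alpha→Bravo: 345.7 mi
Bravo→Charlie: 507.0 mi
Charlie→Delta: 366.0 mi
Delta→Echo: 183.4 mi
The shortest leg is Delta–Echo at 183.4 mi.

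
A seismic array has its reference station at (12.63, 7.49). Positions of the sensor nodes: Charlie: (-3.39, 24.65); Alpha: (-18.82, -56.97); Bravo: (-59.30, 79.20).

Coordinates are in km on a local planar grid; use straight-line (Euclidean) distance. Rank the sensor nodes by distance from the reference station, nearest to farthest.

Distance from the reference station at (12.63, 7.49) to each:
Charlie (-3.39, 24.65): 23.5 km
Alpha (-18.82, -56.97): 71.7 km
Bravo (-59.30, 79.20): 101.6 km

Charlie, Alpha, Bravo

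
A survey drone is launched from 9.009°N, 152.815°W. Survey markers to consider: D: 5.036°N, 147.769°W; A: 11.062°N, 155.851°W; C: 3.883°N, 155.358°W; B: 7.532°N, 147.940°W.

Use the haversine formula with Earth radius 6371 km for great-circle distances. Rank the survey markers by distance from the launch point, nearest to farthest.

Computing each great-circle distance from 9.009°N, 152.815°W:
A 11.062°N, 155.851°W: 403.2 km
B 7.532°N, 147.940°W: 561.0 km
C 3.883°N, 155.358°W: 635.4 km
D 5.036°N, 147.769°W: 710.7 km

A, B, C, D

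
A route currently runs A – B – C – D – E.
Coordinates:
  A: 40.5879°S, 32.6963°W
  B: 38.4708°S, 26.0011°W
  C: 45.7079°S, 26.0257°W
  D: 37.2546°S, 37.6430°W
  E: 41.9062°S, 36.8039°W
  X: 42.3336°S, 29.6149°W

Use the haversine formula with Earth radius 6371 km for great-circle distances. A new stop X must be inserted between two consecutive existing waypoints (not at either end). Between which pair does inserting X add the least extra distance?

Added distance for inserting X between each consecutive pair:
A–B: 228.7 km
B–C: 194.8 km
C–D: 13.6 km
D–E: 960.2 km
Smallest added distance is 13.6 km, inserting between C and D.

between C and D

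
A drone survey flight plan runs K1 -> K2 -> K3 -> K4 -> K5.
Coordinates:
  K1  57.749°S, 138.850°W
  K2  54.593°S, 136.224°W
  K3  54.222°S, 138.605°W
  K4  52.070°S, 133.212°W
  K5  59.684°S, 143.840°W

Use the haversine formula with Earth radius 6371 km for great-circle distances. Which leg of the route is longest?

Leg distances:
K1→K2: 386.7 km
K2→K3: 159.5 km
K3→K4: 431.8 km
K4→K5: 1072.6 km
The longest leg is K4–K5 at 1072.6 km.

K4–K5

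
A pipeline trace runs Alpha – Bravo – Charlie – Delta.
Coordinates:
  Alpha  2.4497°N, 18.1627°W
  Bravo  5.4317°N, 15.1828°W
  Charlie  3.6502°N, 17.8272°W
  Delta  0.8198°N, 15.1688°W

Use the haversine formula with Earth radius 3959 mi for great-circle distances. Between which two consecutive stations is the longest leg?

Leg distances:
Alpha→Bravo: 290.9 mi
Bravo→Charlie: 219.8 mi
Charlie→Delta: 268.2 mi
The longest leg is Alpha–Bravo at 290.9 mi.

Alpha–Bravo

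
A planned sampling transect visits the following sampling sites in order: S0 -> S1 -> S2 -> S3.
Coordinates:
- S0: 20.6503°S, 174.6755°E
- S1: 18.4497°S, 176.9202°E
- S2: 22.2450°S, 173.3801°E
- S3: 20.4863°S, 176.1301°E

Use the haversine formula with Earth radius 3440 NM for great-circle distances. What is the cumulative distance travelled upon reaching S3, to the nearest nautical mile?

Leg distances:
S0→S1: 183.3 NM  (cumulative 183.3 NM)
S1→S2: 302.7 NM  (cumulative 485.9 NM)
S2→S3: 186.5 NM  (cumulative 672.5 NM)
Cumulative distance at S3 ≈ 672 NM.

672 NM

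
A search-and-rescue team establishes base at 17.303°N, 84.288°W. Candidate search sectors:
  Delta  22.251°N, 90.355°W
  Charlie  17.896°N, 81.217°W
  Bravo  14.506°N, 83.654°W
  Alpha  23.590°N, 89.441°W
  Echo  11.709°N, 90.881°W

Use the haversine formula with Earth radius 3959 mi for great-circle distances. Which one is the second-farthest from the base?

Alpha

Distance to each, sorted:
Echo: 586.3 mi
Alpha: 547.6 mi
Delta: 521.9 mi
Charlie: 206.4 mi
Bravo: 197.8 mi
The second-farthest is Alpha at 547.6 mi.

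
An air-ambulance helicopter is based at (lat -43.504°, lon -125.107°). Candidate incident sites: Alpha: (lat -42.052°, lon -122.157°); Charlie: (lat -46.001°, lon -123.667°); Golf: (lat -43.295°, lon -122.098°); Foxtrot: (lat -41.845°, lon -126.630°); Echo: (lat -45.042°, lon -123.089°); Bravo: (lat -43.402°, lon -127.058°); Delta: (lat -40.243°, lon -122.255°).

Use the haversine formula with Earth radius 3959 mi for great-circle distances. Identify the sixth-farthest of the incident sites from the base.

Distance to each, sorted:
Delta: 268.9 mi
Charlie: 186.4 mi
Alpha: 180.1 mi
Golf: 151.7 mi
Echo: 145.8 mi
Foxtrot: 138.3 mi
Bravo: 98.1 mi
The sixth-farthest is Foxtrot at 138.3 mi.

Foxtrot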